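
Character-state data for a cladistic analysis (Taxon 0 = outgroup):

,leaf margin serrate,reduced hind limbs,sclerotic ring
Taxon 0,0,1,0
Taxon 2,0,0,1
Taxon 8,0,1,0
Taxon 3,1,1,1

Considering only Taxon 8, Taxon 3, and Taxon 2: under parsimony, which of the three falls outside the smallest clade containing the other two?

Taxon 8

Character polarity is set by the outgroup: the derived state is whichever differs from the outgroup's state, so for reduced hind limbs the derived state is '0', and for the remaining characters it is '1'.
leaf margin serrate: derived state '1' in Taxon 3 only — an autapomorphy, so it tells us nothing about relationships among taxa.
reduced hind limbs: derived state '0' in Taxon 2 only — an autapomorphy, so it tells us nothing about relationships among taxa.
Only Taxon 2 and Taxon 3 show the derived state '1' for sclerotic ring, supporting them as a clade.
Most parsimonious ingroup topology: ((Taxon 2,Taxon 3),Taxon 8).
Taxon 2 and Taxon 3 share a more recent common ancestor with each other than either does with Taxon 8, so Taxon 8 is the least closely related of the three.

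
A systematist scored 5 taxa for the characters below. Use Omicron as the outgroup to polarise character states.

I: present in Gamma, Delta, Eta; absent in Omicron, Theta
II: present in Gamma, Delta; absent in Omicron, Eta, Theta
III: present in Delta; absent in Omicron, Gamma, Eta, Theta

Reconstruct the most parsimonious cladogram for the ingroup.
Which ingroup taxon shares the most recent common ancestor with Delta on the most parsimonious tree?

The outgroup has state 'absent' for every character, so 'present' is the derived state throughout.
I: derived state 'present' in Delta, Eta, and Gamma only — synapomorphy for {Delta, Eta, Gamma}.
Only Delta and Gamma show the derived state 'present' for II, supporting them as a clade.
III: derived state 'present' in Delta only — an autapomorphy, so it tells us nothing about relationships among taxa.
Most parsimonious ingroup topology: (((Gamma,Delta),Eta),Theta).
Delta and Gamma form a cherry on this tree, so they are sister taxa.

Gamma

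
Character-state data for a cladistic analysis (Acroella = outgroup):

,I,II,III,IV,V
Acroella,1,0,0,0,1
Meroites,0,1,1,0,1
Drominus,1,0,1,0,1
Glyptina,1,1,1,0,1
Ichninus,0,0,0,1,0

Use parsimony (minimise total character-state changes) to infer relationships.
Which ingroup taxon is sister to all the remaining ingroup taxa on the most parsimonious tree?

Character polarity is set by the outgroup: the derived state is whichever differs from the outgroup's state, so for I, V the derived state is '0', and for the remaining characters it is '1'.
I (state '0') occurs in Ichninus and Meroites but conflicts with the nesting implied by the other characters — most parsimoniously interpreted as homoplasy.
Only Glyptina and Meroites show the derived state '1' for II, supporting them as a clade.
III: derived state '1' in Drominus, Glyptina, and Meroites only — synapomorphy for {Drominus, Glyptina, Meroites}.
IV (derived state '1') is unique to Ichninus (autapomorphy; uninformative for grouping).
V: derived state '0' in Ichninus only — an autapomorphy, so it tells us nothing about relationships among taxa.
Most parsimonious ingroup topology: (((Meroites,Glyptina),Drominus),Ichninus).
Ichninus is sister to the clade containing all other ingroup taxa, so it is the earliest-diverging (most basal) ingroup lineage.

Ichninus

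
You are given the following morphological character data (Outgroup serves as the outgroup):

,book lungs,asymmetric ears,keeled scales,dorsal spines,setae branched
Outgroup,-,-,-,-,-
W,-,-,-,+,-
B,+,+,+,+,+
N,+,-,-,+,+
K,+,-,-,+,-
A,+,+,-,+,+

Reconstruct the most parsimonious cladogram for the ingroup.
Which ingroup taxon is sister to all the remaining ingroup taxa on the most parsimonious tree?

The outgroup has state '-' for every character, so '+' is the derived state throughout.
book lungs (derived state '+') is shared by A, B, K, and N — a synapomorphy uniting that clade.
asymmetric ears (derived state '+') is shared by A and B — a synapomorphy uniting that clade.
keeled scales (derived state '+') is unique to B (autapomorphy; uninformative for grouping).
dorsal spines (derived state '+') is shared by all ingroup taxa — unites the whole ingroup.
Only A, B, and N show the derived state '+' for setae branched, supporting them as a clade.
Most parsimonious ingroup topology: (W,(((B,A),N),K)).
W is sister to the clade containing all other ingroup taxa, so it is the earliest-diverging (most basal) ingroup lineage.

W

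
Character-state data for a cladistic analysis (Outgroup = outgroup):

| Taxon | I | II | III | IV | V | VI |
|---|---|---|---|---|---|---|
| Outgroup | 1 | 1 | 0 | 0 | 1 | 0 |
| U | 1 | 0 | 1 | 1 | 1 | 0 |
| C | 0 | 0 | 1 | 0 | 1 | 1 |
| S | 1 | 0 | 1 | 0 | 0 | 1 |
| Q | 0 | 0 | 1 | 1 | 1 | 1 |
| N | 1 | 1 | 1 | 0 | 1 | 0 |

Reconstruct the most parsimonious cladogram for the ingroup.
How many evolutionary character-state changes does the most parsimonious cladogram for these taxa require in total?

7

Character polarity is set by the outgroup: the derived state is whichever differs from the outgroup's state, so for I, II, V the derived state is '0', and for the remaining characters it is '1'.
I: derived state '0' in C and Q only — synapomorphy for {C, Q}.
II: derived state '0' in C, Q, S, and U only — synapomorphy for {C, Q, S, U}.
All ingroup taxa share the derived state '1' for III; it defines the ingroup but does not resolve relationships within it.
IV groups Q and U, which is incompatible with the clades supported by the remaining characters; treating it as convergent (homoplasy) costs fewer steps than any alternative tree.
V (derived state '0') is unique to S (autapomorphy; uninformative for grouping).
Only C, Q, and S show the derived state '1' for VI, supporting them as a clade.
Most parsimonious ingroup topology: ((U,((C,Q),S)),N).
Changes per character on this tree: I: 1; II: 1; III: 1; IV: 2; V: 1; VI: 1.
Total = 7.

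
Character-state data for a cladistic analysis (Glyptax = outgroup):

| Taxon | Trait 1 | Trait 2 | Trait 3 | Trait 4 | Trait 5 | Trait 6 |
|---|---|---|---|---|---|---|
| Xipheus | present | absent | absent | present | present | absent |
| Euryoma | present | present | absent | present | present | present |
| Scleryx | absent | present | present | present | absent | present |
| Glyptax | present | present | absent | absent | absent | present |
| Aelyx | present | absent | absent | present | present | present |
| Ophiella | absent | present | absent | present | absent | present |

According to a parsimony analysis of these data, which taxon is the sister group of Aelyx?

Xipheus

Character polarity is set by the outgroup: the derived state is whichever differs from the outgroup's state, so for Trait 1, Trait 2, Trait 6 the derived state is 'absent', and for the remaining characters it is 'present'.
Trait 1: derived state 'absent' in Ophiella and Scleryx only — synapomorphy for {Ophiella, Scleryx}.
Trait 2: derived state 'absent' in Aelyx and Xipheus only — synapomorphy for {Aelyx, Xipheus}.
Trait 3: derived state 'present' in Scleryx only — an autapomorphy, so it tells us nothing about relationships among taxa.
Trait 4 (derived state 'present') is shared by all ingroup taxa — unites the whole ingroup.
Trait 5 (derived state 'present') is shared by Aelyx, Euryoma, and Xipheus — a synapomorphy uniting that clade.
Trait 6 (derived state 'absent') is unique to Xipheus (autapomorphy; uninformative for grouping).
Most parsimonious ingroup topology: ((Scleryx,Ophiella),(Euryoma,(Xipheus,Aelyx))).
Aelyx and Xipheus form a cherry on this tree, so they are sister taxa.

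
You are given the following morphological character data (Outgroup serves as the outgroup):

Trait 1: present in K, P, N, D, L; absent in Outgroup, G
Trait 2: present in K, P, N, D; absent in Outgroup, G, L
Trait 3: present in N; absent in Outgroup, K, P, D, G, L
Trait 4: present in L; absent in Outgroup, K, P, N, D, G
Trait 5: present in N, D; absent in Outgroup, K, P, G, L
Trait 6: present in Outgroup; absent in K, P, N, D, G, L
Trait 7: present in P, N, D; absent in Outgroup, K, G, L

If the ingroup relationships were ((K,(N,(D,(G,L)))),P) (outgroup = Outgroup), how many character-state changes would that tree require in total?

Map each character onto ((K,(N,(D,(G,L)))),P) (rooted by Outgroup) and count the minimum state changes it requires (Fitch parsimony):
Trait 1: 2; Trait 2: 2; Trait 3: 1; Trait 4: 1; Trait 5: 2; Trait 6: 1; Trait 7: 3.
Total tree length = 12.

12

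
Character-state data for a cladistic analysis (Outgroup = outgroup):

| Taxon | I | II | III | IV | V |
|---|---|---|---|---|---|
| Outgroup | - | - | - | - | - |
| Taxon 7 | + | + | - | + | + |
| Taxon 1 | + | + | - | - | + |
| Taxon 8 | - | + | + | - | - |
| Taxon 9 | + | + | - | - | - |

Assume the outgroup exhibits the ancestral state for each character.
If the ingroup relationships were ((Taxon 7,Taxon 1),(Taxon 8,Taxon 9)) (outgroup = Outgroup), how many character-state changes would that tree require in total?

Map each character onto ((Taxon 7,Taxon 1),(Taxon 8,Taxon 9)) (rooted by Outgroup) and count the minimum state changes it requires (Fitch parsimony):
I: 2; II: 1; III: 1; IV: 1; V: 1.
Total tree length = 6.

6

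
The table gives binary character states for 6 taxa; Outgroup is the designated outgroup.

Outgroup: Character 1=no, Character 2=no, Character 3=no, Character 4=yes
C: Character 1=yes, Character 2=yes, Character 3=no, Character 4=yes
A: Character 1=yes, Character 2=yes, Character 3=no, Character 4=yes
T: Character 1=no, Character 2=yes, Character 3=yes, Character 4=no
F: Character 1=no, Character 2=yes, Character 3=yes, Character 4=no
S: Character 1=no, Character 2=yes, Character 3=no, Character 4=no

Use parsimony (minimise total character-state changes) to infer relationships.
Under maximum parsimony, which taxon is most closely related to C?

Character polarity is set by the outgroup: the derived state is whichever differs from the outgroup's state, so for Character 4 the derived state is 'no', and for the remaining characters it is 'yes'.
Character 1 (derived state 'yes') is shared by A and C — a synapomorphy uniting that clade.
Character 2 (derived state 'yes') is shared by all ingroup taxa — unites the whole ingroup.
Character 3 (derived state 'yes') is shared by F and T — a synapomorphy uniting that clade.
Character 4 (derived state 'no') is shared by F, S, and T — a synapomorphy uniting that clade.
Most parsimonious ingroup topology: ((C,A),((T,F),S)).
C and A form a cherry on this tree, so they are sister taxa.

A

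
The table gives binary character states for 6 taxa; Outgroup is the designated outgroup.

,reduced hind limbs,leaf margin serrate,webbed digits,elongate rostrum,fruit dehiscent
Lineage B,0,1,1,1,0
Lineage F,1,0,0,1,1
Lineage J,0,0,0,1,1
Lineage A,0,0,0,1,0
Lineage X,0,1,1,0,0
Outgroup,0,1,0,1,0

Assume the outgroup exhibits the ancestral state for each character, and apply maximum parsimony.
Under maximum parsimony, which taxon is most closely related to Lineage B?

Character polarity is set by the outgroup: the derived state is whichever differs from the outgroup's state, so for leaf margin serrate, elongate rostrum the derived state is '0', and for the remaining characters it is '1'.
reduced hind limbs: derived state '1' in Lineage F only — an autapomorphy, so it tells us nothing about relationships among taxa.
leaf margin serrate: derived state '0' in Lineage A, Lineage F, and Lineage J only — synapomorphy for {Lineage A, Lineage F, Lineage J}.
webbed digits: derived state '1' in Lineage B and Lineage X only — synapomorphy for {Lineage B, Lineage X}.
elongate rostrum: derived state '0' in Lineage X only — an autapomorphy, so it tells us nothing about relationships among taxa.
Only Lineage F and Lineage J show the derived state '1' for fruit dehiscent, supporting them as a clade.
Most parsimonious ingroup topology: ((Lineage B,Lineage X),(Lineage A,(Lineage J,Lineage F))).
Lineage B and Lineage X form a cherry on this tree, so they are sister taxa.

Lineage X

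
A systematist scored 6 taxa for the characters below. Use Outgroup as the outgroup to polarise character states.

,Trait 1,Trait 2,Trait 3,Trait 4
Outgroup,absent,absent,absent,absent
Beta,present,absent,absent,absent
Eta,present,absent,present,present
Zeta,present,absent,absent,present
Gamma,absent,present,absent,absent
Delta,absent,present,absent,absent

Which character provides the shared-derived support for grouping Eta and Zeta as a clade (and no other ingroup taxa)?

The outgroup has state 'absent' for every character, so 'present' is the derived state throughout.
Trait 1: derived state 'present' in Beta, Eta, and Zeta only — synapomorphy for {Beta, Eta, Zeta}.
Trait 2: derived state 'present' in Delta and Gamma only — synapomorphy for {Delta, Gamma}.
Trait 3 (derived state 'present') is unique to Eta (autapomorphy; uninformative for grouping).
Only Eta and Zeta show the derived state 'present' for Trait 4, supporting them as a clade.
Most parsimonious ingroup topology: ((Beta,(Eta,Zeta)),(Gamma,Delta)).
The clade {Eta, Zeta} is supported by Trait 4: its derived state 'present' occurs in exactly those taxa and in no other taxon (including the outgroup).

Trait 4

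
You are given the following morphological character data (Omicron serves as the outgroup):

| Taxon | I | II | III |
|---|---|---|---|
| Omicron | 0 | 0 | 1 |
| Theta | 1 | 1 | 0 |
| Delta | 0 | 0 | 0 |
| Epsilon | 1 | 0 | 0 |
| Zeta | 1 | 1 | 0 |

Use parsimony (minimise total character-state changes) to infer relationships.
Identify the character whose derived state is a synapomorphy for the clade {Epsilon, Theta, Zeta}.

Character polarity is set by the outgroup: the derived state is whichever differs from the outgroup's state, so for III the derived state is '0', and for the remaining characters it is '1'.
I: derived state '1' in Epsilon, Theta, and Zeta only — synapomorphy for {Epsilon, Theta, Zeta}.
Only Theta and Zeta show the derived state '1' for II, supporting them as a clade.
All ingroup taxa share the derived state '0' for III; it defines the ingroup but does not resolve relationships within it.
Most parsimonious ingroup topology: (((Zeta,Theta),Epsilon),Delta).
The clade {Epsilon, Theta, Zeta} is supported by I: its derived state '1' occurs in exactly those taxa and in no other taxon (including the outgroup).

I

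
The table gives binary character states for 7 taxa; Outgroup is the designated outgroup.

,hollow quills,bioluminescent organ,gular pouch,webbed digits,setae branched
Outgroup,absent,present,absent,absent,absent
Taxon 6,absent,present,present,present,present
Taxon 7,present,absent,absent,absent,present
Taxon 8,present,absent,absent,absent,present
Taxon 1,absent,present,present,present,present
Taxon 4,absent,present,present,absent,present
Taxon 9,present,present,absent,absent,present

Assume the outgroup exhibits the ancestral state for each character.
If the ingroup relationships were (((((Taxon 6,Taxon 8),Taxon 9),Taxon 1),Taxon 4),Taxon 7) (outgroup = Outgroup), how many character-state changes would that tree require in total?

Map each character onto (((((Taxon 6,Taxon 8),Taxon 9),Taxon 1),Taxon 4),Taxon 7) (rooted by Outgroup) and count the minimum state changes it requires (Fitch parsimony):
hollow quills: 3; bioluminescent organ: 2; gular pouch: 3; webbed digits: 2; setae branched: 1.
Total tree length = 11.

11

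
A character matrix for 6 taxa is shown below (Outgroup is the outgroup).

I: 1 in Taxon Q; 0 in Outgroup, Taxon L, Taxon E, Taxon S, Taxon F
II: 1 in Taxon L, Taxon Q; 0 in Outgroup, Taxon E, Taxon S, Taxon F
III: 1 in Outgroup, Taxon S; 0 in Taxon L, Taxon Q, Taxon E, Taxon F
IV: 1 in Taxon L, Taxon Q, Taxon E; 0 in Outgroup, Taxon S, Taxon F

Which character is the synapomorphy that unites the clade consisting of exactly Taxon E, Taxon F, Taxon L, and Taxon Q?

III

Character polarity is set by the outgroup: the derived state is whichever differs from the outgroup's state, so for III the derived state is '0', and for the remaining characters it is '1'.
I: derived state '1' in Taxon Q only — an autapomorphy, so it tells us nothing about relationships among taxa.
II: derived state '1' in Taxon L and Taxon Q only — synapomorphy for {Taxon L, Taxon Q}.
III (derived state '0') is shared by Taxon E, Taxon F, Taxon L, and Taxon Q — a synapomorphy uniting that clade.
IV: derived state '1' in Taxon E, Taxon L, and Taxon Q only — synapomorphy for {Taxon E, Taxon L, Taxon Q}.
Most parsimonious ingroup topology: ((((Taxon L,Taxon Q),Taxon E),Taxon F),Taxon S).
The clade {Taxon E, Taxon F, Taxon L, Taxon Q} is supported by III: its derived state '0' occurs in exactly those taxa and in no other taxon (including the outgroup).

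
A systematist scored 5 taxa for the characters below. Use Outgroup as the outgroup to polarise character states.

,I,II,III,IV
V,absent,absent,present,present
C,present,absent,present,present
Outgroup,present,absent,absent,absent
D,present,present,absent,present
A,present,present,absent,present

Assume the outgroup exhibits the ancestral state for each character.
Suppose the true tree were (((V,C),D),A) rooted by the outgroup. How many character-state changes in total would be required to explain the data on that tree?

5

Map each character onto (((V,C),D),A) (rooted by Outgroup) and count the minimum state changes it requires (Fitch parsimony):
I: 1; II: 2; III: 1; IV: 1.
Total tree length = 5.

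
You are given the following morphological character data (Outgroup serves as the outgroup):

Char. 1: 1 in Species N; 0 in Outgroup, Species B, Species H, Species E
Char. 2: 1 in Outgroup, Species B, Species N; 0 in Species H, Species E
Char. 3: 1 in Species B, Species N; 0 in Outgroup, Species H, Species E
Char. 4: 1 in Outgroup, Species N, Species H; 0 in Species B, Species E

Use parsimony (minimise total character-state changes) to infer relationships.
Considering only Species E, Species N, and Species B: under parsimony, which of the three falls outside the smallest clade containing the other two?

Species E

Character polarity is set by the outgroup: the derived state is whichever differs from the outgroup's state, so for Char. 2, Char. 4 the derived state is '0', and for the remaining characters it is '1'.
Char. 1 (derived state '1') is unique to Species N (autapomorphy; uninformative for grouping).
Only Species E and Species H show the derived state '0' for Char. 2, supporting them as a clade.
Char. 3: derived state '1' in Species B and Species N only — synapomorphy for {Species B, Species N}.
Char. 4 (state '0') occurs in Species B and Species E but conflicts with the nesting implied by the other characters — most parsimoniously interpreted as homoplasy.
Most parsimonious ingroup topology: ((Species B,Species N),(Species H,Species E)).
Species B and Species N share a more recent common ancestor with each other than either does with Species E, so Species E is the least closely related of the three.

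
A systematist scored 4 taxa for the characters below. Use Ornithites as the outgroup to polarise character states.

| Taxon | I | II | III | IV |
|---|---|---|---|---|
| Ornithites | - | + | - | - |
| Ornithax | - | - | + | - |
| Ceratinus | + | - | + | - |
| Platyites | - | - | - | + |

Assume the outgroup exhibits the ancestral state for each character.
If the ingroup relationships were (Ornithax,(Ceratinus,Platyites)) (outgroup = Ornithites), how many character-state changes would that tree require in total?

5

Map each character onto (Ornithax,(Ceratinus,Platyites)) (rooted by Ornithites) and count the minimum state changes it requires (Fitch parsimony):
I: 1; II: 1; III: 2; IV: 1.
Total tree length = 5.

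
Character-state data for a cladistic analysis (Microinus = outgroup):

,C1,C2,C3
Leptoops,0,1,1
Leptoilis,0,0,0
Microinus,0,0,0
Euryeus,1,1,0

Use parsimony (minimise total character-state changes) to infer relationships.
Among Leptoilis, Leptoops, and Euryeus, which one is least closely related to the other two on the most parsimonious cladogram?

Leptoilis

The outgroup has state '0' for every character, so '1' is the derived state throughout.
C1: derived state '1' in Euryeus only — an autapomorphy, so it tells us nothing about relationships among taxa.
Only Euryeus and Leptoops show the derived state '1' for C2, supporting them as a clade.
C3 (derived state '1') is unique to Leptoops (autapomorphy; uninformative for grouping).
Most parsimonious ingroup topology: ((Leptoops,Euryeus),Leptoilis).
Euryeus and Leptoops share a more recent common ancestor with each other than either does with Leptoilis, so Leptoilis is the least closely related of the three.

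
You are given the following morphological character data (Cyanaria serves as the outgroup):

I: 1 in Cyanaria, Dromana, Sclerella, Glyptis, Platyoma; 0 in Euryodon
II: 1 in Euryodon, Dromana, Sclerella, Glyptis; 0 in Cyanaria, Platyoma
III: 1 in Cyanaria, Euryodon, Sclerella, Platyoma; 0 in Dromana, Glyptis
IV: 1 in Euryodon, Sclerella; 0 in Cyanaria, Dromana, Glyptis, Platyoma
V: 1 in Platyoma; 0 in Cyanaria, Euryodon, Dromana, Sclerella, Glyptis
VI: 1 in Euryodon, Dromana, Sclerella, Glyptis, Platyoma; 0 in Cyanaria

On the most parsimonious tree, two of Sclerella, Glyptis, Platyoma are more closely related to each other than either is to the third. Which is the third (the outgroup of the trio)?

Platyoma

Character polarity is set by the outgroup: the derived state is whichever differs from the outgroup's state, so for I, III the derived state is '0', and for the remaining characters it is '1'.
I (derived state '0') is unique to Euryodon (autapomorphy; uninformative for grouping).
II (derived state '1') is shared by Dromana, Euryodon, Glyptis, and Sclerella — a synapomorphy uniting that clade.
Only Dromana and Glyptis show the derived state '0' for III, supporting them as a clade.
Only Euryodon and Sclerella show the derived state '1' for IV, supporting them as a clade.
V (derived state '1') is unique to Platyoma (autapomorphy; uninformative for grouping).
VI (derived state '1') is shared by all ingroup taxa — unites the whole ingroup.
Most parsimonious ingroup topology: (((Euryodon,Sclerella),(Dromana,Glyptis)),Platyoma).
Glyptis and Sclerella share a more recent common ancestor with each other than either does with Platyoma, so Platyoma is the least closely related of the three.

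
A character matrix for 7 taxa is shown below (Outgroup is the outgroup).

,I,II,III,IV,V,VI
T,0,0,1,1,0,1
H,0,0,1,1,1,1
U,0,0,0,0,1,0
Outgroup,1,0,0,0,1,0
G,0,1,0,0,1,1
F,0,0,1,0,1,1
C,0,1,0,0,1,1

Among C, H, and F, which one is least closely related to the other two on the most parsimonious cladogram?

C

Character polarity is set by the outgroup: the derived state is whichever differs from the outgroup's state, so for I, V the derived state is '0', and for the remaining characters it is '1'.
I (derived state '0') is shared by all ingroup taxa — unites the whole ingroup.
Only C and G show the derived state '1' for II, supporting them as a clade.
Only F, H, and T show the derived state '1' for III, supporting them as a clade.
IV (derived state '1') is shared by H and T — a synapomorphy uniting that clade.
V (derived state '0') is unique to T (autapomorphy; uninformative for grouping).
VI (derived state '1') is shared by C, F, G, H, and T — a synapomorphy uniting that clade.
Most parsimonious ingroup topology: (((F,(H,T)),(C,G)),U).
H and F share a more recent common ancestor with each other than either does with C, so C is the least closely related of the three.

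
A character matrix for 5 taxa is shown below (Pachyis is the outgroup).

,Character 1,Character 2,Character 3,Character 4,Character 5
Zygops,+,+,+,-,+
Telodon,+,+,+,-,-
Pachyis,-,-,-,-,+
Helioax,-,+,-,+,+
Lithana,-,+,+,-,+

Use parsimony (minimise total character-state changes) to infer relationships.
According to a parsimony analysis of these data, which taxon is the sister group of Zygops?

Character polarity is set by the outgroup: the derived state is whichever differs from the outgroup's state, so for Character 5 the derived state is '-', and for the remaining characters it is '+'.
Character 1 (derived state '+') is shared by Telodon and Zygops — a synapomorphy uniting that clade.
Character 2 (derived state '+') is shared by all ingroup taxa — unites the whole ingroup.
Character 3: derived state '+' in Lithana, Telodon, and Zygops only — synapomorphy for {Lithana, Telodon, Zygops}.
Character 4 (derived state '+') is unique to Helioax (autapomorphy; uninformative for grouping).
Character 5 (derived state '-') is unique to Telodon (autapomorphy; uninformative for grouping).
Most parsimonious ingroup topology: (((Telodon,Zygops),Lithana),Helioax).
Zygops and Telodon form a cherry on this tree, so they are sister taxa.

Telodon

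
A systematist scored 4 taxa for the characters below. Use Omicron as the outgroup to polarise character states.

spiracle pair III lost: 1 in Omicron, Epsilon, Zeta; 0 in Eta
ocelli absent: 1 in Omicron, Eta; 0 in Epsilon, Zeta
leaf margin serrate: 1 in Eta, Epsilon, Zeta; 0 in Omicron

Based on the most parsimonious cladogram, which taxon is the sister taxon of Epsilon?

Zeta

Character polarity is set by the outgroup: the derived state is whichever differs from the outgroup's state, so for spiracle pair III lost, ocelli absent the derived state is '0', and for the remaining characters it is '1'.
spiracle pair III lost (derived state '0') is unique to Eta (autapomorphy; uninformative for grouping).
Only Epsilon and Zeta show the derived state '0' for ocelli absent, supporting them as a clade.
leaf margin serrate (derived state '1') is shared by all ingroup taxa — unites the whole ingroup.
Most parsimonious ingroup topology: (Eta,(Epsilon,Zeta)).
Epsilon and Zeta form a cherry on this tree, so they are sister taxa.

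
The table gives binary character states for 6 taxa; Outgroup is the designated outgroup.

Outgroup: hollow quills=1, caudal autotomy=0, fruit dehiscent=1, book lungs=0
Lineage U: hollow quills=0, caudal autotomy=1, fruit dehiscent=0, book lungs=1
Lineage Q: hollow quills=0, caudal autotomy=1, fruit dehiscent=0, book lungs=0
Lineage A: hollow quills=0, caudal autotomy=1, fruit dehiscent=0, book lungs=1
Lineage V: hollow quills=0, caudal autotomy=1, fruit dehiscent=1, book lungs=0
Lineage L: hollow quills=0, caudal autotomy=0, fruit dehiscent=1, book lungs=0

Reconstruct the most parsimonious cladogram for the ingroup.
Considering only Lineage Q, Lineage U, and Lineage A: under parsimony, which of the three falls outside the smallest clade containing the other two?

Character polarity is set by the outgroup: the derived state is whichever differs from the outgroup's state, so for hollow quills, fruit dehiscent the derived state is '0', and for the remaining characters it is '1'.
All ingroup taxa share the derived state '0' for hollow quills; it defines the ingroup but does not resolve relationships within it.
Only Lineage A, Lineage Q, Lineage U, and Lineage V show the derived state '1' for caudal autotomy, supporting them as a clade.
Only Lineage A, Lineage Q, and Lineage U show the derived state '0' for fruit dehiscent, supporting them as a clade.
book lungs: derived state '1' in Lineage A and Lineage U only — synapomorphy for {Lineage A, Lineage U}.
Most parsimonious ingroup topology: ((((Lineage U,Lineage A),Lineage Q),Lineage V),Lineage L).
Lineage U and Lineage A share a more recent common ancestor with each other than either does with Lineage Q, so Lineage Q is the least closely related of the three.

Lineage Q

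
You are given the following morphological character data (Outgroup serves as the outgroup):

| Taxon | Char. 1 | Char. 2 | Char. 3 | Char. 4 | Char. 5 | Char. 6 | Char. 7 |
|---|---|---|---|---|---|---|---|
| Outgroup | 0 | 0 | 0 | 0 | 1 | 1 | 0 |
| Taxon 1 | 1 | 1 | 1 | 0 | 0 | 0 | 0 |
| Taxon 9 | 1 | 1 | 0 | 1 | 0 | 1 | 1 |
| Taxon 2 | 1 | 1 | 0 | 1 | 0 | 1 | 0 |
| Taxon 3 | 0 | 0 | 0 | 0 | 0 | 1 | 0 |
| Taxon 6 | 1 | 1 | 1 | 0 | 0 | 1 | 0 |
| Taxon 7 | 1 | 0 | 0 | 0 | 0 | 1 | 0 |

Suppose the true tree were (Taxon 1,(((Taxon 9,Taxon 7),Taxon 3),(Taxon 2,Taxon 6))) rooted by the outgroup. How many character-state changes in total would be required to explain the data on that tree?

12

Map each character onto (Taxon 1,(((Taxon 9,Taxon 7),Taxon 3),(Taxon 2,Taxon 6))) (rooted by Outgroup) and count the minimum state changes it requires (Fitch parsimony):
Char. 1: 2; Char. 2: 3; Char. 3: 2; Char. 4: 2; Char. 5: 1; Char. 6: 1; Char. 7: 1.
Total tree length = 12.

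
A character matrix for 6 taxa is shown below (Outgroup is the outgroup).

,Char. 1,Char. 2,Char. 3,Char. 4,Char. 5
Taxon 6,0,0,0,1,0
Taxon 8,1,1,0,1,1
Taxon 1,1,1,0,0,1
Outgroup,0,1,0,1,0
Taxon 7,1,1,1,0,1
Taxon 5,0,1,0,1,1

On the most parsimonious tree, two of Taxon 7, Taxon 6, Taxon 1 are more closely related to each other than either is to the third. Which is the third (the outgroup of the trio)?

Character polarity is set by the outgroup: the derived state is whichever differs from the outgroup's state, so for Char. 2, Char. 4 the derived state is '0', and for the remaining characters it is '1'.
Only Taxon 1, Taxon 7, and Taxon 8 show the derived state '1' for Char. 1, supporting them as a clade.
Char. 2 (derived state '0') is unique to Taxon 6 (autapomorphy; uninformative for grouping).
Char. 3 (derived state '1') is unique to Taxon 7 (autapomorphy; uninformative for grouping).
Char. 4 (derived state '0') is shared by Taxon 1 and Taxon 7 — a synapomorphy uniting that clade.
Char. 5: derived state '1' in Taxon 1, Taxon 5, Taxon 7, and Taxon 8 only — synapomorphy for {Taxon 1, Taxon 5, Taxon 7, Taxon 8}.
Most parsimonious ingroup topology: (((Taxon 8,(Taxon 1,Taxon 7)),Taxon 5),Taxon 6).
Taxon 7 and Taxon 1 share a more recent common ancestor with each other than either does with Taxon 6, so Taxon 6 is the least closely related of the three.

Taxon 6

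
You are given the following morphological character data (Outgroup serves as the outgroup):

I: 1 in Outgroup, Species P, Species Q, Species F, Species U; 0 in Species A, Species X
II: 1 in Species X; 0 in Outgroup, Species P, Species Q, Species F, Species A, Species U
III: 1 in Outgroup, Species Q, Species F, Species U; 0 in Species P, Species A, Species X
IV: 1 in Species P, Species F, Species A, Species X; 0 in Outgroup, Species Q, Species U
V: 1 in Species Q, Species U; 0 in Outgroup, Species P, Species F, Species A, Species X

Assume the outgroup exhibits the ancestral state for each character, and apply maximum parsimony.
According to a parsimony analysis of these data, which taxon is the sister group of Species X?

Character polarity is set by the outgroup: the derived state is whichever differs from the outgroup's state, so for I, III the derived state is '0', and for the remaining characters it is '1'.
I (derived state '0') is shared by Species A and Species X — a synapomorphy uniting that clade.
II: derived state '1' in Species X only — an autapomorphy, so it tells us nothing about relationships among taxa.
III (derived state '0') is shared by Species A, Species P, and Species X — a synapomorphy uniting that clade.
Only Species A, Species F, Species P, and Species X show the derived state '1' for IV, supporting them as a clade.
V (derived state '1') is shared by Species Q and Species U — a synapomorphy uniting that clade.
Most parsimonious ingroup topology: (((Species P,(Species A,Species X)),Species F),(Species Q,Species U)).
Species X and Species A form a cherry on this tree, so they are sister taxa.

Species A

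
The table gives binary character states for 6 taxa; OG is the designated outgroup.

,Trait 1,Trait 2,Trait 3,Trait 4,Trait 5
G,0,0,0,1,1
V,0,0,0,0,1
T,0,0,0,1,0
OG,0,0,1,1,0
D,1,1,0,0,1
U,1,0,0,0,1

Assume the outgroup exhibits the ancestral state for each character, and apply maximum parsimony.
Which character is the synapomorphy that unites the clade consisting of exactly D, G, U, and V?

Trait 5

Character polarity is set by the outgroup: the derived state is whichever differs from the outgroup's state, so for Trait 3, Trait 4 the derived state is '0', and for the remaining characters it is '1'.
Only D and U show the derived state '1' for Trait 1, supporting them as a clade.
Trait 2: derived state '1' in D only — an autapomorphy, so it tells us nothing about relationships among taxa.
Trait 3 (derived state '0') is shared by all ingroup taxa — unites the whole ingroup.
Only D, U, and V show the derived state '0' for Trait 4, supporting them as a clade.
Trait 5: derived state '1' in D, G, U, and V only — synapomorphy for {D, G, U, V}.
Most parsimonious ingroup topology: ((G,((U,D),V)),T).
The clade {D, G, U, V} is supported by Trait 5: its derived state '1' occurs in exactly those taxa and in no other taxon (including the outgroup).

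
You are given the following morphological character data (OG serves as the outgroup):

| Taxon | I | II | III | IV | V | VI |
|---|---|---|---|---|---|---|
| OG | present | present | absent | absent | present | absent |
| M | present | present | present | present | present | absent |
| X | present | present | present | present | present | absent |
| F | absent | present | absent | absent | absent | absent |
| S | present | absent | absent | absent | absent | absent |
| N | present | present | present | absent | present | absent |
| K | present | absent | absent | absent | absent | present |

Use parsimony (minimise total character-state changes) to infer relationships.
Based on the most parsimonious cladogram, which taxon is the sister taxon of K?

Character polarity is set by the outgroup: the derived state is whichever differs from the outgroup's state, so for I, II, V the derived state is 'absent', and for the remaining characters it is 'present'.
I (derived state 'absent') is unique to F (autapomorphy; uninformative for grouping).
II (derived state 'absent') is shared by K and S — a synapomorphy uniting that clade.
Only M, N, and X show the derived state 'present' for III, supporting them as a clade.
IV (derived state 'present') is shared by M and X — a synapomorphy uniting that clade.
V: derived state 'absent' in F, K, and S only — synapomorphy for {F, K, S}.
VI (derived state 'present') is unique to K (autapomorphy; uninformative for grouping).
Most parsimonious ingroup topology: (((M,X),N),(F,(S,K))).
K and S form a cherry on this tree, so they are sister taxa.

S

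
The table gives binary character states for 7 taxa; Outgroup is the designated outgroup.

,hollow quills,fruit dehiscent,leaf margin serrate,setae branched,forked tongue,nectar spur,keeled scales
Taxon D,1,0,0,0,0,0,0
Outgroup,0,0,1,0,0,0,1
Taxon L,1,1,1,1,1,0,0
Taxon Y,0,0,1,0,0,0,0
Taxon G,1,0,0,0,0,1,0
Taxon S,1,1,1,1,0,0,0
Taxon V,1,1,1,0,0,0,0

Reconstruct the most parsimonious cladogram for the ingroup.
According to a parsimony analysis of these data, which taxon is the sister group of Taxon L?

Taxon S

Character polarity is set by the outgroup: the derived state is whichever differs from the outgroup's state, so for leaf margin serrate, keeled scales the derived state is '0', and for the remaining characters it is '1'.
hollow quills (derived state '1') is shared by Taxon D, Taxon G, Taxon L, Taxon S, and Taxon V — a synapomorphy uniting that clade.
Only Taxon L, Taxon S, and Taxon V show the derived state '1' for fruit dehiscent, supporting them as a clade.
leaf margin serrate (derived state '0') is shared by Taxon D and Taxon G — a synapomorphy uniting that clade.
setae branched: derived state '1' in Taxon L and Taxon S only — synapomorphy for {Taxon L, Taxon S}.
forked tongue (derived state '1') is unique to Taxon L (autapomorphy; uninformative for grouping).
nectar spur (derived state '1') is unique to Taxon G (autapomorphy; uninformative for grouping).
keeled scales (derived state '0') is shared by all ingroup taxa — unites the whole ingroup.
Most parsimonious ingroup topology: ((((Taxon L,Taxon S),Taxon V),(Taxon D,Taxon G)),Taxon Y).
Taxon L and Taxon S form a cherry on this tree, so they are sister taxa.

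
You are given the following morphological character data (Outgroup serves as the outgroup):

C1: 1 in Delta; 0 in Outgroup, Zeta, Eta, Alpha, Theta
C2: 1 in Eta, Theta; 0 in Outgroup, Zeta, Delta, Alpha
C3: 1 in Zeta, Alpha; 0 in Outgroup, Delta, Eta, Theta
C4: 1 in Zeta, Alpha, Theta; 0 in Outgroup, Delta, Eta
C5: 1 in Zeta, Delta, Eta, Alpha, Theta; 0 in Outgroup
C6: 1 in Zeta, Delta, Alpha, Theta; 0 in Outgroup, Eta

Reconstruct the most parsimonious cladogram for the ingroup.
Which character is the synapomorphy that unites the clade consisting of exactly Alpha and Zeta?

C3

The outgroup has state '0' for every character, so '1' is the derived state throughout.
C1 (derived state '1') is unique to Delta (autapomorphy; uninformative for grouping).
C2 (state '1') occurs in Eta and Theta but conflicts with the nesting implied by the other characters — most parsimoniously interpreted as homoplasy.
Only Alpha and Zeta show the derived state '1' for C3, supporting them as a clade.
C4: derived state '1' in Alpha, Theta, and Zeta only — synapomorphy for {Alpha, Theta, Zeta}.
All ingroup taxa share the derived state '1' for C5; it defines the ingroup but does not resolve relationships within it.
C6 (derived state '1') is shared by Alpha, Delta, Theta, and Zeta — a synapomorphy uniting that clade.
Most parsimonious ingroup topology: ((((Zeta,Alpha),Theta),Delta),Eta).
The clade {Alpha, Zeta} is supported by C3: its derived state '1' occurs in exactly those taxa and in no other taxon (including the outgroup).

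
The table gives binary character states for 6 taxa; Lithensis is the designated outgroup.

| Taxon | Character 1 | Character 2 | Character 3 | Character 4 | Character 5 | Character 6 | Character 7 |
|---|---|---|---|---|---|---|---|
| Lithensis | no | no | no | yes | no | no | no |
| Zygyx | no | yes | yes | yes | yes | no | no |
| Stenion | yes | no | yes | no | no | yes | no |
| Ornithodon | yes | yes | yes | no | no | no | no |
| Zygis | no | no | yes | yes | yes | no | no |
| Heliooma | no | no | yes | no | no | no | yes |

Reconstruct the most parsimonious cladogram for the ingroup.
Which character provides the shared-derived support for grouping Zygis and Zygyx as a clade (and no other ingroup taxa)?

Character 5

Character polarity is set by the outgroup: the derived state is whichever differs from the outgroup's state, so for Character 4 the derived state is 'no', and for the remaining characters it is 'yes'.
Only Ornithodon and Stenion show the derived state 'yes' for Character 1, supporting them as a clade.
Character 2 (state 'yes') occurs in Ornithodon and Zygyx but conflicts with the nesting implied by the other characters — most parsimoniously interpreted as homoplasy.
Character 3 (derived state 'yes') is shared by all ingroup taxa — unites the whole ingroup.
Character 4 (derived state 'no') is shared by Heliooma, Ornithodon, and Stenion — a synapomorphy uniting that clade.
Character 5 (derived state 'yes') is shared by Zygis and Zygyx — a synapomorphy uniting that clade.
Character 6 (derived state 'yes') is unique to Stenion (autapomorphy; uninformative for grouping).
Character 7 (derived state 'yes') is unique to Heliooma (autapomorphy; uninformative for grouping).
Most parsimonious ingroup topology: ((Zygyx,Zygis),((Stenion,Ornithodon),Heliooma)).
The clade {Zygis, Zygyx} is supported by Character 5: its derived state 'yes' occurs in exactly those taxa and in no other taxon (including the outgroup).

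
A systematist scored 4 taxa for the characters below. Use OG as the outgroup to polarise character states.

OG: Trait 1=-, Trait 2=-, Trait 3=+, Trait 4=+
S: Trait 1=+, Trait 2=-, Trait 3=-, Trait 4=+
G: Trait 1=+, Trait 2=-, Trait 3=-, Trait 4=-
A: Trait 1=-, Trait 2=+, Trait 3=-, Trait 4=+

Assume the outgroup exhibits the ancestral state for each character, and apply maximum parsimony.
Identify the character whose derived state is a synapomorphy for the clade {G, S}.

Trait 1

Character polarity is set by the outgroup: the derived state is whichever differs from the outgroup's state, so for Trait 3, Trait 4 the derived state is '-', and for the remaining characters it is '+'.
Trait 1 (derived state '+') is shared by G and S — a synapomorphy uniting that clade.
Trait 2 (derived state '+') is unique to A (autapomorphy; uninformative for grouping).
All ingroup taxa share the derived state '-' for Trait 3; it defines the ingroup but does not resolve relationships within it.
Trait 4 (derived state '-') is unique to G (autapomorphy; uninformative for grouping).
Most parsimonious ingroup topology: ((S,G),A).
The clade {G, S} is supported by Trait 1: its derived state '+' occurs in exactly those taxa and in no other taxon (including the outgroup).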